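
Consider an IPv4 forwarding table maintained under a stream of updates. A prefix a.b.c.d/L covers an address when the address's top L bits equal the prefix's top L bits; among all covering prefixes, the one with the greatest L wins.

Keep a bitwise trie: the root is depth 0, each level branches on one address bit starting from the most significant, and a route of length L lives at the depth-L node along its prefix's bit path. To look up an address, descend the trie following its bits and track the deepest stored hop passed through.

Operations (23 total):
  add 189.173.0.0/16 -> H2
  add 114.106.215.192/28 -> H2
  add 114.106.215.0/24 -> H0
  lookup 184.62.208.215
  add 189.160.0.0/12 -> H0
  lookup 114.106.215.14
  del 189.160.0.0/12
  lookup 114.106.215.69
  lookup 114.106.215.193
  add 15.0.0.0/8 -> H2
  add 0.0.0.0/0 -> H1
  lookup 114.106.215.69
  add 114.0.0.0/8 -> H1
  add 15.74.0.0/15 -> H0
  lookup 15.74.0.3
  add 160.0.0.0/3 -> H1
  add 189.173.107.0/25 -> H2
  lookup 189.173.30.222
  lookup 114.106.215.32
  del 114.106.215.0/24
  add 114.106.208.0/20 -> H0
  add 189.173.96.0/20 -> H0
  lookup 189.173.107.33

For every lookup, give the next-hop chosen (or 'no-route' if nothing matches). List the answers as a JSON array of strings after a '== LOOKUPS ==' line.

Trace:
  add 189.173.0.0/16 -> H2 at depth 16
  add 114.106.215.192/28 -> H2 at depth 28
  add 114.106.215.0/24 -> H0 at depth 24
  Q 184.62.208.215: descend 10111 ; hops seen [∅] ; pick no-route
  add 189.160.0.0/12 -> H0 at depth 12
  Q 114.106.215.14: descend 011100100110101011010111 ; hops seen [H0] ; pick H0
  - 189.160.0.0/12 clear@12
  Q 114.106.215.69: descend 011100100110101011010111 ; hops seen [H0] ; pick H0
  Q 114.106.215.193: descend 0111001001101010110101111100 ; hops seen [H0,H2] ; pick H2
  add 15.0.0.0/8 -> H2 at depth 8
  add 0.0.0.0/0 -> H1 at depth 0
  Q 114.106.215.69: descend 011100100110101011010111 ; hops seen [H1,H0] ; pick H0
  add 114.0.0.0/8 -> H1 at depth 8
  add 15.74.0.0/15 -> H0 at depth 15
  Q 15.74.0.3: descend 000011110100101 ; hops seen [H1,H2,H0] ; pick H0
  add 160.0.0.0/3 -> H1 at depth 3
  add 189.173.107.0/25 -> H2 at depth 25
  Q 189.173.30.222: descend 10111101101011010 ; hops seen [H1,H1,H2] ; pick H2
  Q 114.106.215.32: descend 011100100110101011010111 ; hops seen [H1,H1,H0] ; pick H0
  - 114.106.215.0/24 clear@24
  add 114.106.208.0/20 -> H0 at depth 20
  add 189.173.96.0/20 -> H0 at depth 20
  Q 189.173.107.33: descend 1011110110101101011010110 ; hops seen [H1,H1,H2,H0,H2] ; pick H2

== LOOKUPS ==
["no-route","H0","H0","H2","H0","H0","H2","H0","H2"]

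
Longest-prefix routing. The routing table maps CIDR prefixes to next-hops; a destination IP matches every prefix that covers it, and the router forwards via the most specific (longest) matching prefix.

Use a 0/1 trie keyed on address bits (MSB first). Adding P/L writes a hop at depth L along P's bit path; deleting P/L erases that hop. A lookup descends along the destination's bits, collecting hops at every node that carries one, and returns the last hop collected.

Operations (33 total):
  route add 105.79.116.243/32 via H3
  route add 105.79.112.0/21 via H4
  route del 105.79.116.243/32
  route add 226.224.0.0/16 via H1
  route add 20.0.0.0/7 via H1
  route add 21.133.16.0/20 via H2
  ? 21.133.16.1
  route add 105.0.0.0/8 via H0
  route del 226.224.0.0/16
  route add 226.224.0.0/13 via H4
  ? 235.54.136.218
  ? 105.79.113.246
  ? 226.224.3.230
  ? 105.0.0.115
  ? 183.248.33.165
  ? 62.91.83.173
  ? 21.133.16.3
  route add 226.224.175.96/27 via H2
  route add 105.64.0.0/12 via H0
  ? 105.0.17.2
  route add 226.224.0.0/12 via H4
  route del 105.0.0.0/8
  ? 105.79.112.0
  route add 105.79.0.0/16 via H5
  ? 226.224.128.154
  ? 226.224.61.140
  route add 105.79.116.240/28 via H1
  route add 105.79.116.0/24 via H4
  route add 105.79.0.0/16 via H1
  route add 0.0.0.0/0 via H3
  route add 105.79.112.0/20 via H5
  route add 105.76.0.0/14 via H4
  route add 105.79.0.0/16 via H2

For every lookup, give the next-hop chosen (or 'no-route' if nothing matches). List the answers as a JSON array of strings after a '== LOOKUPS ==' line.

Process each operation:
  add 105.79.116.243/32 -> H3 at depth 32
  add 105.79.112.0/21 -> H4 at depth 21
  del 105.79.116.243/32 (clear depth 32)
  add 226.224.0.0/16 -> H1 at depth 16
  add 20.0.0.0/7 -> H1 at depth 7
  add 21.133.16.0/20 -> H2 at depth 20
  Q 21.133.16.1: descend 00010101100001010001 ; hops seen [H1,H2] ; pick H2
  add 105.0.0.0/8 -> H0 at depth 8
  del 226.224.0.0/16 (clear depth 16)
  add 226.224.0.0/13 -> H4 at depth 13
  Q 235.54.136.218: descend 1110 ; hops seen [∅] ; pick no-route
  Q 105.79.113.246: descend 011010010100111101110 ; hops seen [H0,H4] ; pick H4
  Q 226.224.3.230: descend 1110001011100000 ; hops seen [H4] ; pick H4
  Q 105.0.0.115: descend 011010010 ; hops seen [H0] ; pick H0
  Q 183.248.33.165: descend 1 ; hops seen [∅] ; pick no-route
  Q 62.91.83.173: descend 00 ; hops seen [∅] ; pick no-route
  Q 21.133.16.3: descend 00010101100001010001 ; hops seen [H1,H2] ; pick H2
  add 226.224.175.96/27 -> H2 at depth 27
  add 105.64.0.0/12 -> H0 at depth 12
  Q 105.0.17.2: descend 011010010 ; hops seen [H0] ; pick H0
  add 226.224.0.0/12 -> H4 at depth 12
  del 105.0.0.0/8 (clear depth 8)
  Q 105.79.112.0: descend 011010010100111101110 ; hops seen [H0,H4] ; pick H4
  add 105.79.0.0/16 -> H5 at depth 16
  Q 226.224.128.154: descend 111000101110000010 ; hops seen [H4,H4] ; pick H4
  Q 226.224.61.140: descend 1110001011100000 ; hops seen [H4,H4] ; pick H4
  add 105.79.116.240/28 -> H1 at depth 28
  add 105.79.116.0/24 -> H4 at depth 24
  add 105.79.0.0/16 -> H1 at depth 16
  add 0.0.0.0/0 -> H3 at depth 0
  add 105.79.112.0/20 -> H5 at depth 20
  add 105.76.0.0/14 -> H4 at depth 14
  add 105.79.0.0/16 -> H2 at depth 16

== LOOKUPS ==
["H2","no-route","H4","H4","H0","no-route","no-route","H2","H0","H4","H4","H4"]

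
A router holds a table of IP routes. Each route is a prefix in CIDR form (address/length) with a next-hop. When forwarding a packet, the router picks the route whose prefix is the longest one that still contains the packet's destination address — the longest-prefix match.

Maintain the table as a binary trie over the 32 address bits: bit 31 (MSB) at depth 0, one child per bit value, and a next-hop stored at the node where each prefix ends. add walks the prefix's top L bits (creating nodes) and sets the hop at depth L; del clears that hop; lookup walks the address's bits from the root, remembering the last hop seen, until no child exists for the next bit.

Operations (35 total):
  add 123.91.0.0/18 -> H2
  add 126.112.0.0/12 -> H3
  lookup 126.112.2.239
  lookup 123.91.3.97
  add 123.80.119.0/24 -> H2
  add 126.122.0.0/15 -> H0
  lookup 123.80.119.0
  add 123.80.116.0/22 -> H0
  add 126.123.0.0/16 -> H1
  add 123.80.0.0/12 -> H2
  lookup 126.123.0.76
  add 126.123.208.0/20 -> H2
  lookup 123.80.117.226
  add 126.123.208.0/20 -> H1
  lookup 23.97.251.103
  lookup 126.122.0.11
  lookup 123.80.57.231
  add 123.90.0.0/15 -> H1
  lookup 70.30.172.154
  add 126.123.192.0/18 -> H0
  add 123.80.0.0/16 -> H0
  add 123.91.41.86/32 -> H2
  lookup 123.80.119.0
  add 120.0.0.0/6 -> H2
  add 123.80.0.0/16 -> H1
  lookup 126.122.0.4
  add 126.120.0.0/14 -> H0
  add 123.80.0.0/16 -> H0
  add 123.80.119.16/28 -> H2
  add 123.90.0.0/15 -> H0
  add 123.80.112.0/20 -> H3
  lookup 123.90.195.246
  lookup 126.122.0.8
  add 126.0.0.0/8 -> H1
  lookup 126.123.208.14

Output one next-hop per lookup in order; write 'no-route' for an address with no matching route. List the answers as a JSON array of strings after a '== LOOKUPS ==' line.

Trace:
  + 123.91.0.0/18 (H2) depth=18
  + 126.112.0.0/12 (H3) depth=12
  Q 126.112.2.239: descend 011111100111 ; hops seen [H3] ; pick H3
  Q 123.91.3.97: descend 011110110101101100 ; hops seen [H2] ; pick H2
  + 123.80.119.0/24 (H2) depth=24
  + 126.122.0.0/15 (H0) depth=15
  Q 123.80.119.0: descend 011110110101000001110111 ; hops seen [H2] ; pick H2
  + 123.80.116.0/22 (H0) depth=22
  + 126.123.0.0/16 (H1) depth=16
  + 123.80.0.0/12 (H2) depth=12
  Q 126.123.0.76: descend 0111111001111011 ; hops seen [H3,H0,H1] ; pick H1
  + 126.123.208.0/20 (H2) depth=20
  Q 123.80.117.226: descend 0111101101010000011101 ; hops seen [H2,H0] ; pick H0
  + 126.123.208.0/20 (H1) depth=20
  Q 23.97.251.103: descend 0 ; hops seen [∅] ; pick no-route
  Q 126.122.0.11: descend 011111100111101 ; hops seen [H3,H0] ; pick H0
  Q 123.80.57.231: descend 01111011010100000 ; hops seen [H2] ; pick H2
  + 123.90.0.0/15 (H1) depth=15
  Q 70.30.172.154: descend 01 ; hops seen [∅] ; pick no-route
  + 126.123.192.0/18 (H0) depth=18
  + 123.80.0.0/16 (H0) depth=16
  + 123.91.41.86/32 (H2) depth=32
  Q 123.80.119.0: descend 011110110101000001110111 ; hops seen [H2,H0,H0,H2] ; pick H2
  + 120.0.0.0/6 (H2) depth=6
  + 123.80.0.0/16 (H1) depth=16
  Q 126.122.0.4: descend 011111100111101 ; hops seen [H3,H0] ; pick H0
  + 126.120.0.0/14 (H0) depth=14
  + 123.80.0.0/16 (H0) depth=16
  + 123.80.119.16/28 (H2) depth=28
  + 123.90.0.0/15 (H0) depth=15
  + 123.80.112.0/20 (H3) depth=20
  Q 123.90.195.246: descend 011110110101101 ; hops seen [H2,H2,H0] ; pick H0
  Q 126.122.0.8: descend 011111100111101 ; hops seen [H3,H0,H0] ; pick H0
  + 126.0.0.0/8 (H1) depth=8
  Q 126.123.208.14: descend 01111110011110111101 ; hops seen [H1,H3,H0,H0,H1,H0,H1] ; pick H1

== LOOKUPS ==
["H3","H2","H2","H1","H0","no-route","H0","H2","no-route","H2","H0","H0","H0","H1"]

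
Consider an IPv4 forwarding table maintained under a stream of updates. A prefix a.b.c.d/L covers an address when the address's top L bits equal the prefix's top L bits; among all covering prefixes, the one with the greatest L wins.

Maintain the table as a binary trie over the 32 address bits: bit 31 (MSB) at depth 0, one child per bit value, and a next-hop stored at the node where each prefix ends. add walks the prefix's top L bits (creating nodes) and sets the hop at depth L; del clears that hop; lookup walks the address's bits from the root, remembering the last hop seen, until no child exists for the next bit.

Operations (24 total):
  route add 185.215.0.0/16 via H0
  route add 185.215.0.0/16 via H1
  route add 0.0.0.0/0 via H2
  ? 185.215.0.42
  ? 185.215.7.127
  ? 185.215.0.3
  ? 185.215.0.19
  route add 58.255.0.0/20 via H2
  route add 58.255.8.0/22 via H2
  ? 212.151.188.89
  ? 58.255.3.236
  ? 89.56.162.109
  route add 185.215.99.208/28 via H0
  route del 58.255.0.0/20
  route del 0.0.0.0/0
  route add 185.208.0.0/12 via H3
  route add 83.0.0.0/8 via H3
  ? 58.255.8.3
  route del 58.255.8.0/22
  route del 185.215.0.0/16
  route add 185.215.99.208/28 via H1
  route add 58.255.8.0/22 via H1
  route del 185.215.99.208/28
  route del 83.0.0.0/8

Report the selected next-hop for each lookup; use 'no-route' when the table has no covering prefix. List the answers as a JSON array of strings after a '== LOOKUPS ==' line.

Trace:
  add 185.215.0.0/16 -> H0 at depth 16
  add 185.215.0.0/16 -> H1 at depth 16
  add 0.0.0.0/0 -> H2 at depth 0
  ? 185.215.0.42  path d0:H2→d1:-→d2:-→d3:-→d4:-→d5:-→d6:-→d7:-→d8:-→d9:-→d10:-→d11:-→d12:-→d13:-→d14:-→d15:-→d16:H1  best=H1
  ? 185.215.7.127  path d0:H2→d1:-→d2:-→d3:-→d4:-→d5:-→d6:-→d7:-→d8:-→d9:-→d10:-→d11:-→d12:-→d13:-→d14:-→d15:-→d16:H1  best=H1
  ? 185.215.0.3  path d0:H2→d1:-→d2:-→d3:-→d4:-→d5:-→d6:-→d7:-→d8:-→d9:-→d10:-→d11:-→d12:-→d13:-→d14:-→d15:-→d16:H1  best=H1
  ? 185.215.0.19  path d0:H2→d1:-→d2:-→d3:-→d4:-→d5:-→d6:-→d7:-→d8:-→d9:-→d10:-→d11:-→d12:-→d13:-→d14:-→d15:-→d16:H1  best=H1
  add 58.255.0.0/20 -> H2 at depth 20
  add 58.255.8.0/22 -> H2 at depth 22
  ? 212.151.188.89  path d0:H2→d1:-  best=H2
  ? 58.255.3.236  path d0:H2→d1:-→d2:-→d3:-→d4:-→d5:-→d6:-→d7:-→d8:-→d9:-→d10:-→d11:-→d12:-→d13:-→d14:-→d15:-→d16:-→d17:-→d18:-→d19:-→d20:H2  best=H2
  ? 89.56.162.109  path d0:H2→d1:-  best=H2
  add 185.215.99.208/28 -> H0 at depth 28
  del 58.255.0.0/20 (clear depth 20)
  del 0.0.0.0/0 (clear depth 0)
  add 185.208.0.0/12 -> H3 at depth 12
  add 83.0.0.0/8 -> H3 at depth 8
  ? 58.255.8.3  path d0:-→d1:-→d2:-→d3:-→d4:-→d5:-→d6:-→d7:-→d8:-→d9:-→d10:-→d11:-→d12:-→d13:-→d14:-→d15:-→d16:-→d17:-→d18:-→d19:-→d20:-→d21:-→d22:H2  best=H2
  del 58.255.8.0/22 (clear depth 22)
  del 185.215.0.0/16 (clear depth 16)
  add 185.215.99.208/28 -> H1 at depth 28
  add 58.255.8.0/22 -> H1 at depth 22
  del 185.215.99.208/28 (clear depth 28)
  del 83.0.0.0/8 (clear depth 8)

== LOOKUPS ==
["H1","H1","H1","H1","H2","H2","H2","H2"]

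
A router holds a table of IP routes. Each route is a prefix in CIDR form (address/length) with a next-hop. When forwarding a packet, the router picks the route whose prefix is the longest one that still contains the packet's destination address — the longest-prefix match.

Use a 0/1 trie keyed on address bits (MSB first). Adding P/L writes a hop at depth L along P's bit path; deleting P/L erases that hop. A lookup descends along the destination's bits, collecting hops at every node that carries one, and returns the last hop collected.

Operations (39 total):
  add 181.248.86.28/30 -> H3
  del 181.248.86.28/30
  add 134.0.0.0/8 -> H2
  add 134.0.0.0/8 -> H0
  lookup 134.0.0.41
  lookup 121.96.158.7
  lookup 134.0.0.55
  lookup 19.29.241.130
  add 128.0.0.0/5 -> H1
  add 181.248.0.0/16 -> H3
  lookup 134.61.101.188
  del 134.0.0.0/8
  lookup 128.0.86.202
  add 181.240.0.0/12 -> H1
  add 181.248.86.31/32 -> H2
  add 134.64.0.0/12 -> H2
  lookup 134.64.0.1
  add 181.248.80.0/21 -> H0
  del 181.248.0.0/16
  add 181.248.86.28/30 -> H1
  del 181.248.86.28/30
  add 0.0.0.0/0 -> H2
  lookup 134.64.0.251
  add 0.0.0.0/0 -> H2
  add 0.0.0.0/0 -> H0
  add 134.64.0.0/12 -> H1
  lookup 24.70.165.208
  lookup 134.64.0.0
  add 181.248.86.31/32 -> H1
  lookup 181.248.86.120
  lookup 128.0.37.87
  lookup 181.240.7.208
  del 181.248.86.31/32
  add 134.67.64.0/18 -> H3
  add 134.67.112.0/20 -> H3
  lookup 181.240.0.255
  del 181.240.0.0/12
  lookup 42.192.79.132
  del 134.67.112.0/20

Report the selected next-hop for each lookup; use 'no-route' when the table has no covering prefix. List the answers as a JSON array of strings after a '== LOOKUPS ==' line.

Apply in order:
  add 181.248.86.28/30 -> H3 at depth 30
  del 181.248.86.28/30 (clear depth 30)
  add 134.0.0.0/8 -> H2 at depth 8
  add 134.0.0.0/8 -> H0 at depth 8
  Q 134.0.0.41: descend 10000110 ; hops seen [H0] ; pick H0
  Q 121.96.158.7: descend ε ; hops seen [∅] ; pick no-route
  Q 134.0.0.55: descend 10000110 ; hops seen [H0] ; pick H0
  Q 19.29.241.130: descend ε ; hops seen [∅] ; pick no-route
  add 128.0.0.0/5 -> H1 at depth 5
  add 181.248.0.0/16 -> H3 at depth 16
  Q 134.61.101.188: descend 10000110 ; hops seen [H1,H0] ; pick H0
  del 134.0.0.0/8 (clear depth 8)
  Q 128.0.86.202: descend 10000 ; hops seen [H1] ; pick H1
  add 181.240.0.0/12 -> H1 at depth 12
  add 181.248.86.31/32 -> H2 at depth 32
  add 134.64.0.0/12 -> H2 at depth 12
  Q 134.64.0.1: descend 100001100100 ; hops seen [H1,H2] ; pick H2
  add 181.248.80.0/21 -> H0 at depth 21
  del 181.248.0.0/16 (clear depth 16)
  add 181.248.86.28/30 -> H1 at depth 30
  del 181.248.86.28/30 (clear depth 30)
  add 0.0.0.0/0 -> H2 at depth 0
  Q 134.64.0.251: descend 100001100100 ; hops seen [H2,H1,H2] ; pick H2
  add 0.0.0.0/0 -> H2 at depth 0
  add 0.0.0.0/0 -> H0 at depth 0
  add 134.64.0.0/12 -> H1 at depth 12
  Q 24.70.165.208: descend ε ; hops seen [H0] ; pick H0
  Q 134.64.0.0: descend 100001100100 ; hops seen [H0,H1,H1] ; pick H1
  add 181.248.86.31/32 -> H1 at depth 32
  Q 181.248.86.120: descend 1011010111111000010101100 ; hops seen [H0,H1,H0] ; pick H0
  Q 128.0.37.87: descend 10000 ; hops seen [H0,H1] ; pick H1
  Q 181.240.7.208: descend 101101011111 ; hops seen [H0,H1] ; pick H1
  del 181.248.86.31/32 (clear depth 32)
  add 134.67.64.0/18 -> H3 at depth 18
  add 134.67.112.0/20 -> H3 at depth 20
  Q 181.240.0.255: descend 101101011111 ; hops seen [H0,H1] ; pick H1
  del 181.240.0.0/12 (clear depth 12)
  Q 42.192.79.132: descend ε ; hops seen [H0] ; pick H0
  del 134.67.112.0/20 (clear depth 20)

== LOOKUPS ==
["H0","no-route","H0","no-route","H0","H1","H2","H2","H0","H1","H0","H1","H1","H1","H0"]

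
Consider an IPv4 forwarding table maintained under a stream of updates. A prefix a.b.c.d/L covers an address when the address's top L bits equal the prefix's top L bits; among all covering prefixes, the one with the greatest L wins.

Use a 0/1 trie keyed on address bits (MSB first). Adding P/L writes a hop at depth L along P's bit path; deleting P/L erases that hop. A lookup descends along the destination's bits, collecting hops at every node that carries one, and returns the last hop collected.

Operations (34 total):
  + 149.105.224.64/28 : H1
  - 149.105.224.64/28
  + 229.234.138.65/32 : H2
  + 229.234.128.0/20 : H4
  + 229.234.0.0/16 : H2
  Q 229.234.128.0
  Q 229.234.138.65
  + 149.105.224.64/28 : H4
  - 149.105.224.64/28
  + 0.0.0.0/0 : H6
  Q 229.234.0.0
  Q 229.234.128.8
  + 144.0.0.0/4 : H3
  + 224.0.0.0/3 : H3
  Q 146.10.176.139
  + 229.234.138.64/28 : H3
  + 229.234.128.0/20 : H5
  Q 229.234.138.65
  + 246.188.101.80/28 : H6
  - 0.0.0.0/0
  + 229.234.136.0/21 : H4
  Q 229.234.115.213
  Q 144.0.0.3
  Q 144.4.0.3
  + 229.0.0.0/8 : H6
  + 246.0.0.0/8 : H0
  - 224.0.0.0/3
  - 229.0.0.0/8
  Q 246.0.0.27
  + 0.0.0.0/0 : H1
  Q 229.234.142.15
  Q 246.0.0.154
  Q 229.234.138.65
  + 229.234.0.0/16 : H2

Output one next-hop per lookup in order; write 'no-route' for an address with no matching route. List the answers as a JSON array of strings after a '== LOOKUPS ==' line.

Trace:
  add 149.105.224.64/28 -> H1 at depth 28
  del 149.105.224.64/28 (clear depth 28)
  add 229.234.138.65/32 -> H2 at depth 32
  add 229.234.128.0/20 -> H4 at depth 20
  add 229.234.0.0/16 -> H2 at depth 16
  lookup 229.234.128.0: bits 11100101111010101000 walk d0:-→d1:-→d2:-→d3:-→d4:-→d5:-→d6:-→d7:-→d8:-→d9:-→d10:-→d11:-→d12:-→d13:-→d14:-→d15:-→d16:H2→d17:-→d18:-→d19:-→d20:H4 -> H4
  lookup 229.234.138.65: bits 11100101111010101000101001000001 walk d0:-→d1:-→d2:-→d3:-→d4:-→d5:-→d6:-→d7:-→d8:-→d9:-→d10:-→d11:-→d12:-→d13:-→d14:-→d15:-→d16:H2→d17:-→d18:-→d19:-→d20:H4→d21:-→d22:-→d23:-→d24:-→d25:-→d26:-→d27:-→d28:-→d29:-→d30:-→d31:-→d32:H2 -> H2
  add 149.105.224.64/28 -> H4 at depth 28
  del 149.105.224.64/28 (clear depth 28)
  add 0.0.0.0/0 -> H6 at depth 0
  lookup 229.234.0.0: bits 1110010111101010 walk d0:H6→d1:-→d2:-→d3:-→d4:-→d5:-→d6:-→d7:-→d8:-→d9:-→d10:-→d11:-→d12:-→d13:-→d14:-→d15:-→d16:H2 -> H2
  lookup 229.234.128.8: bits 11100101111010101000 walk d0:H6→d1:-→d2:-→d3:-→d4:-→d5:-→d6:-→d7:-→d8:-→d9:-→d10:-→d11:-→d12:-→d13:-→d14:-→d15:-→d16:H2→d17:-→d18:-→d19:-→d20:H4 -> H4
  add 144.0.0.0/4 -> H3 at depth 4
  add 224.0.0.0/3 -> H3 at depth 3
  lookup 146.10.176.139: bits 10010 walk d0:H6→d1:-→d2:-→d3:-→d4:H3→d5:- -> H3
  add 229.234.138.64/28 -> H3 at depth 28
  add 229.234.128.0/20 -> H5 at depth 20
  lookup 229.234.138.65: bits 11100101111010101000101001000001 walk d0:H6→d1:-→d2:-→d3:H3→d4:-→d5:-→d6:-→d7:-→d8:-→d9:-→d10:-→d11:-→d12:-→d13:-→d14:-→d15:-→d16:H2→d17:-→d18:-→d19:-→d20:H5→d21:-→d22:-→d23:-→d24:-→d25:-→d26:-→d27:-→d28:H3→d29:-→d30:-→d31:-→d32:H2 -> H2
  add 246.188.101.80/28 -> H6 at depth 28
  del 0.0.0.0/0 (clear depth 0)
  add 229.234.136.0/21 -> H4 at depth 21
  lookup 229.234.115.213: bits 1110010111101010 walk d0:-→d1:-→d2:-→d3:H3→d4:-→d5:-→d6:-→d7:-→d8:-→d9:-→d10:-→d11:-→d12:-→d13:-→d14:-→d15:-→d16:H2 -> H2
  lookup 144.0.0.3: bits 10010 walk d0:-→d1:-→d2:-→d3:-→d4:H3→d5:- -> H3
  lookup 144.4.0.3: bits 10010 walk d0:-→d1:-→d2:-→d3:-→d4:H3→d5:- -> H3
  add 229.0.0.0/8 -> H6 at depth 8
  add 246.0.0.0/8 -> H0 at depth 8
  del 224.0.0.0/3 (clear depth 3)
  del 229.0.0.0/8 (clear depth 8)
  lookup 246.0.0.27: bits 11110110 walk d0:-→d1:-→d2:-→d3:-→d4:-→d5:-→d6:-→d7:-→d8:H0 -> H0
  add 0.0.0.0/0 -> H1 at depth 0
  lookup 229.234.142.15: bits 111001011110101010001 walk d0:H1→d1:-→d2:-→d3:-→d4:-→d5:-→d6:-→d7:-→d8:-→d9:-→d10:-→d11:-→d12:-→d13:-→d14:-→d15:-→d16:H2→d17:-→d18:-→d19:-→d20:H5→d21:H4 -> H4
  lookup 246.0.0.154: bits 11110110 walk d0:H1→d1:-→d2:-→d3:-→d4:-→d5:-→d6:-→d7:-→d8:H0 -> H0
  lookup 229.234.138.65: bits 11100101111010101000101001000001 walk d0:H1→d1:-→d2:-→d3:-→d4:-→d5:-→d6:-→d7:-→d8:-→d9:-→d10:-→d11:-→d12:-→d13:-→d14:-→d15:-→d16:H2→d17:-→d18:-→d19:-→d20:H5→d21:H4→d22:-→d23:-→d24:-→d25:-→d26:-→d27:-→d28:H3→d29:-→d30:-→d31:-→d32:H2 -> H2
  add 229.234.0.0/16 -> H2 at depth 16

== LOOKUPS ==
["H4","H2","H2","H4","H3","H2","H2","H3","H3","H0","H4","H0","H2"]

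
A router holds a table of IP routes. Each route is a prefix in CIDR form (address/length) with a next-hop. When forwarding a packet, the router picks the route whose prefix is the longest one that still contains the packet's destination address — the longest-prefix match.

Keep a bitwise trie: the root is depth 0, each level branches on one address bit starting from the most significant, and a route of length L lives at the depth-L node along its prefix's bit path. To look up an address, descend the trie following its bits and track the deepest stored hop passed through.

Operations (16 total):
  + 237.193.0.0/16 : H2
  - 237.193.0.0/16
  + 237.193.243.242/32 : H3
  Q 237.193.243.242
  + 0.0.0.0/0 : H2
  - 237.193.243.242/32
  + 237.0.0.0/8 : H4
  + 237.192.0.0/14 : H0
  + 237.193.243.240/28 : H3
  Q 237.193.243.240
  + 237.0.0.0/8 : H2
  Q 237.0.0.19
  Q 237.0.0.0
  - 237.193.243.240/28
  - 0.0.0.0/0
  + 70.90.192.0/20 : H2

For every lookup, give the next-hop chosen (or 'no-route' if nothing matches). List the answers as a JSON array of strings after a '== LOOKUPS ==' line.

Process each operation:
  add 237.193.0.0/16 -> H2 at depth 16
  - 237.193.0.0/16 clear@16
  add 237.193.243.242/32 -> H3 at depth 32
  lookup 237.193.243.242: bits 11101101110000011111001111110010 walk d0:-→d1:-→d2:-→d3:-→d4:-→d5:-→d6:-→d7:-→d8:-→d9:-→d10:-→d11:-→d12:-→d13:-→d14:-→d15:-→d16:-→d17:-→d18:-→d19:-→d20:-→d21:-→d22:-→d23:-→d24:-→d25:-→d26:-→d27:-→d28:-→d29:-→d30:-→d31:-→d32:H3 -> H3
  add 0.0.0.0/0 -> H2 at depth 0
  - 237.193.243.242/32 clear@32
  add 237.0.0.0/8 -> H4 at depth 8
  add 237.192.0.0/14 -> H0 at depth 14
  add 237.193.243.240/28 -> H3 at depth 28
  lookup 237.193.243.240: bits 111011011100000111110011111100 walk d0:H2→d1:-→d2:-→d3:-→d4:-→d5:-→d6:-→d7:-→d8:H4→d9:-→d10:-→d11:-→d12:-→d13:-→d14:H0→d15:-→d16:-→d17:-→d18:-→d19:-→d20:-→d21:-→d22:-→d23:-→d24:-→d25:-→d26:-→d27:-→d28:H3→d29:-→d30:- -> H3
  add 237.0.0.0/8 -> H2 at depth 8
  lookup 237.0.0.19: bits 11101101 walk d0:H2→d1:-→d2:-→d3:-→d4:-→d5:-→d6:-→d7:-→d8:H2 -> H2
  lookup 237.0.0.0: bits 11101101 walk d0:H2→d1:-→d2:-→d3:-→d4:-→d5:-→d6:-→d7:-→d8:H2 -> H2
  - 237.193.243.240/28 clear@28
  - 0.0.0.0/0 clear@0
  add 70.90.192.0/20 -> H2 at depth 20

== LOOKUPS ==
["H3","H3","H2","H2"]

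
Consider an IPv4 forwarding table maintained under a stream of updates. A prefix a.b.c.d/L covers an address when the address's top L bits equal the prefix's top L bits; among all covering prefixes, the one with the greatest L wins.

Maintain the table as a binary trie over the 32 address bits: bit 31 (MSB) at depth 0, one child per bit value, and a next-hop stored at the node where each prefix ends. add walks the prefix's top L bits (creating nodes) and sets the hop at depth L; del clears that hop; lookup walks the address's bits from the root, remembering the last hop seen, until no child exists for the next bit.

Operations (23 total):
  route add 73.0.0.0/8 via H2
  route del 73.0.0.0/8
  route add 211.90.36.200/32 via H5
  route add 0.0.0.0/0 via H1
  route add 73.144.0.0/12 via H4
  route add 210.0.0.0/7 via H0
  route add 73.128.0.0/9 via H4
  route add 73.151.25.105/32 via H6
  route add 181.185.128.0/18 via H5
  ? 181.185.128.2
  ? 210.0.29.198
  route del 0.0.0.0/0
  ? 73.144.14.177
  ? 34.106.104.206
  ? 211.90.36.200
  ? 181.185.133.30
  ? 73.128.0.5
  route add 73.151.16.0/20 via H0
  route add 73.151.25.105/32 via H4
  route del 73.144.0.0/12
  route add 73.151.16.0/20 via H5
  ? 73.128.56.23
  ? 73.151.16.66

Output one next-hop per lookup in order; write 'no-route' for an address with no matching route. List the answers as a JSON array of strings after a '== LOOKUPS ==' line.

Trace:
  add 73.0.0.0/8 -> H2 at depth 8
  - 73.0.0.0/8 clear@8
  add 211.90.36.200/32 -> H5 at depth 32
  add 0.0.0.0/0 -> H1 at depth 0
  add 73.144.0.0/12 -> H4 at depth 12
  add 210.0.0.0/7 -> H0 at depth 7
  add 73.128.0.0/9 -> H4 at depth 9
  add 73.151.25.105/32 -> H6 at depth 32
  add 181.185.128.0/18 -> H5 at depth 18
  lookup 181.185.128.2: bits 101101011011100110 walk d0:H1→d1:-→d2:-→d3:-→d4:-→d5:-→d6:-→d7:-→d8:-→d9:-→d10:-→d11:-→d12:-→d13:-→d14:-→d15:-→d16:-→d17:-→d18:H5 -> H5
  lookup 210.0.29.198: bits 1101001 walk d0:H1→d1:-→d2:-→d3:-→d4:-→d5:-→d6:-→d7:H0 -> H0
  - 0.0.0.0/0 clear@0
  lookup 73.144.14.177: bits 0100100110010 walk d0:-→d1:-→d2:-→d3:-→d4:-→d5:-→d6:-→d7:-→d8:-→d9:H4→d10:-→d11:-→d12:H4→d13:- -> H4
  lookup 34.106.104.206: bits 0 walk d0:-→d1:- -> no-route
  lookup 211.90.36.200: bits 11010011010110100010010011001000 walk d0:-→d1:-→d2:-→d3:-→d4:-→d5:-→d6:-→d7:H0→d8:-→d9:-→d10:-→d11:-→d12:-→d13:-→d14:-→d15:-→d16:-→d17:-→d18:-→d19:-→d20:-→d21:-→d22:-→d23:-→d24:-→d25:-→d26:-→d27:-→d28:-→d29:-→d30:-→d31:-→d32:H5 -> H5
  lookup 181.185.133.30: bits 101101011011100110 walk d0:-→d1:-→d2:-→d3:-→d4:-→d5:-→d6:-→d7:-→d8:-→d9:-→d10:-→d11:-→d12:-→d13:-→d14:-→d15:-→d16:-→d17:-→d18:H5 -> H5
  lookup 73.128.0.5: bits 01001001100 walk d0:-→d1:-→d2:-→d3:-→d4:-→d5:-→d6:-→d7:-→d8:-→d9:H4→d10:-→d11:- -> H4
  add 73.151.16.0/20 -> H0 at depth 20
  add 73.151.25.105/32 -> H4 at depth 32
  - 73.144.0.0/12 clear@12
  add 73.151.16.0/20 -> H5 at depth 20
  lookup 73.128.56.23: bits 01001001100 walk d0:-→d1:-→d2:-→d3:-→d4:-→d5:-→d6:-→d7:-→d8:-→d9:H4→d10:-→d11:- -> H4
  lookup 73.151.16.66: bits 01001001100101110001 walk d0:-→d1:-→d2:-→d3:-→d4:-→d5:-→d6:-→d7:-→d8:-→d9:H4→d10:-→d11:-→d12:-→d13:-→d14:-→d15:-→d16:-→d17:-→d18:-→d19:-→d20:H5 -> H5

== LOOKUPS ==
["H5","H0","H4","no-route","H5","H5","H4","H4","H5"]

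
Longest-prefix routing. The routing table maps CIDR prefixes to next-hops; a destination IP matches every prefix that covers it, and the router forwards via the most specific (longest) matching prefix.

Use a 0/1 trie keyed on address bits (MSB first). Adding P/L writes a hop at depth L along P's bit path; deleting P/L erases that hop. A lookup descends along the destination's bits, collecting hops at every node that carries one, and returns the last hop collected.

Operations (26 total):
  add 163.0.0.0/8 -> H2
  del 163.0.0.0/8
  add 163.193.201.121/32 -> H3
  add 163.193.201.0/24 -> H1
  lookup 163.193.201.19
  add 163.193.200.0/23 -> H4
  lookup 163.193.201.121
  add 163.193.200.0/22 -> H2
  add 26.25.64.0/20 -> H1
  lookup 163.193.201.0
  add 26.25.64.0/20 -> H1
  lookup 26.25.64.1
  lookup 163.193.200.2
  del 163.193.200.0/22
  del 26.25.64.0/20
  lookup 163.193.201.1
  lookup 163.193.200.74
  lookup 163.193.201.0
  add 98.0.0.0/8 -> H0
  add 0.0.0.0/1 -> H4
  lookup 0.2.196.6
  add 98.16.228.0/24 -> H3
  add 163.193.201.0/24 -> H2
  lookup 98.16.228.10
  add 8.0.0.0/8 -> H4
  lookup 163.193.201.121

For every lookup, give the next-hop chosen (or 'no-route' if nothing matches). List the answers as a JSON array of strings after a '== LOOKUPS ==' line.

Apply in order:
  + 163.0.0.0/8 (H2) depth=8
  del 163.0.0.0/8 (clear depth 8)
  + 163.193.201.121/32 (H3) depth=32
  + 163.193.201.0/24 (H1) depth=24
  lookup 163.193.201.19: bits 1010001111000001110010010 walk d0:-→d1:-→d2:-→d3:-→d4:-→d5:-→d6:-→d7:-→d8:-→d9:-→d10:-→d11:-→d12:-→d13:-→d14:-→d15:-→d16:-→d17:-→d18:-→d19:-→d20:-→d21:-→d22:-→d23:-→d24:H1→d25:- -> H1
  + 163.193.200.0/23 (H4) depth=23
  lookup 163.193.201.121: bits 10100011110000011100100101111001 walk d0:-→d1:-→d2:-→d3:-→d4:-→d5:-→d6:-→d7:-→d8:-→d9:-→d10:-→d11:-→d12:-→d13:-→d14:-→d15:-→d16:-→d17:-→d18:-→d19:-→d20:-→d21:-→d22:-→d23:H4→d24:H1→d25:-→d26:-→d27:-→d28:-→d29:-→d30:-→d31:-→d32:H3 -> H3
  + 163.193.200.0/22 (H2) depth=22
  + 26.25.64.0/20 (H1) depth=20
  lookup 163.193.201.0: bits 1010001111000001110010010 walk d0:-→d1:-→d2:-→d3:-→d4:-→d5:-→d6:-→d7:-→d8:-→d9:-→d10:-→d11:-→d12:-→d13:-→d14:-→d15:-→d16:-→d17:-→d18:-→d19:-→d20:-→d21:-→d22:H2→d23:H4→d24:H1→d25:- -> H1
  + 26.25.64.0/20 (H1) depth=20
  lookup 26.25.64.1: bits 00011010000110010100 walk d0:-→d1:-→d2:-→d3:-→d4:-→d5:-→d6:-→d7:-→d8:-→d9:-→d10:-→d11:-→d12:-→d13:-→d14:-→d15:-→d16:-→d17:-→d18:-→d19:-→d20:H1 -> H1
  lookup 163.193.200.2: bits 10100011110000011100100 walk d0:-→d1:-→d2:-→d3:-→d4:-→d5:-→d6:-→d7:-→d8:-→d9:-→d10:-→d11:-→d12:-→d13:-→d14:-→d15:-→d16:-→d17:-→d18:-→d19:-→d20:-→d21:-→d22:H2→d23:H4 -> H4
  del 163.193.200.0/22 (clear depth 22)
  del 26.25.64.0/20 (clear depth 20)
  lookup 163.193.201.1: bits 1010001111000001110010010 walk d0:-→d1:-→d2:-→d3:-→d4:-→d5:-→d6:-→d7:-→d8:-→d9:-→d10:-→d11:-→d12:-→d13:-→d14:-→d15:-→d16:-→d17:-→d18:-→d19:-→d20:-→d21:-→d22:-→d23:H4→d24:H1→d25:- -> H1
  lookup 163.193.200.74: bits 10100011110000011100100 walk d0:-→d1:-→d2:-→d3:-→d4:-→d5:-→d6:-→d7:-→d8:-→d9:-→d10:-→d11:-→d12:-→d13:-→d14:-→d15:-→d16:-→d17:-→d18:-→d19:-→d20:-→d21:-→d22:-→d23:H4 -> H4
  lookup 163.193.201.0: bits 1010001111000001110010010 walk d0:-→d1:-→d2:-→d3:-→d4:-→d5:-→d6:-→d7:-→d8:-→d9:-→d10:-→d11:-→d12:-→d13:-→d14:-→d15:-→d16:-→d17:-→d18:-→d19:-→d20:-→d21:-→d22:-→d23:H4→d24:H1→d25:- -> H1
  + 98.0.0.0/8 (H0) depth=8
  + 0.0.0.0/1 (H4) depth=1
  lookup 0.2.196.6: bits 000 walk d0:-→d1:H4→d2:-→d3:- -> H4
  + 98.16.228.0/24 (H3) depth=24
  + 163.193.201.0/24 (H2) depth=24
  lookup 98.16.228.10: bits 011000100001000011100100 walk d0:-→d1:H4→d2:-→d3:-→d4:-→d5:-→d6:-→d7:-→d8:H0→d9:-→d10:-→d11:-→d12:-→d13:-→d14:-→d15:-→d16:-→d17:-→d18:-→d19:-→d20:-→d21:-→d22:-→d23:-→d24:H3 -> H3
  + 8.0.0.0/8 (H4) depth=8
  lookup 163.193.201.121: bits 10100011110000011100100101111001 walk d0:-→d1:-→d2:-→d3:-→d4:-→d5:-→d6:-→d7:-→d8:-→d9:-→d10:-→d11:-→d12:-→d13:-→d14:-→d15:-→d16:-→d17:-→d18:-→d19:-→d20:-→d21:-→d22:-→d23:H4→d24:H2→d25:-→d26:-→d27:-→d28:-→d29:-→d30:-→d31:-→d32:H3 -> H3

== LOOKUPS ==
["H1","H3","H1","H1","H4","H1","H4","H1","H4","H3","H3"]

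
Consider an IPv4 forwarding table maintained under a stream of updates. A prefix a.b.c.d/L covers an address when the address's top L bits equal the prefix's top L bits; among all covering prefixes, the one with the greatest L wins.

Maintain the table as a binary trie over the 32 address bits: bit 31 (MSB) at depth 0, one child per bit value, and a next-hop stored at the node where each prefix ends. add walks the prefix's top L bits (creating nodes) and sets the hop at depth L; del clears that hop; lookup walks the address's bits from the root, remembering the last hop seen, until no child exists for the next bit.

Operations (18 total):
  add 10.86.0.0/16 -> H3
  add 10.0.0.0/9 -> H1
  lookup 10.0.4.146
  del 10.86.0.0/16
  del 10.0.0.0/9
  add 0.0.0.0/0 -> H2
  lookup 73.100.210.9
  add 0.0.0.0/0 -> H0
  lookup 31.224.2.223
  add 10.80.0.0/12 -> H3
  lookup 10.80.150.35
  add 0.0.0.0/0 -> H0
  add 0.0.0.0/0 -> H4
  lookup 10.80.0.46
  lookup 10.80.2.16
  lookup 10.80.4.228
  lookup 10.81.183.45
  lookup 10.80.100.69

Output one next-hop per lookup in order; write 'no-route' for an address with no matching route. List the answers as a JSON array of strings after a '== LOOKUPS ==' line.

Apply in order:
  add 10.86.0.0/16 -> H3 at depth 16
  add 10.0.0.0/9 -> H1 at depth 9
  Q 10.0.4.146: descend 000010100 ; hops seen [H1] ; pick H1
  - 10.86.0.0/16 clear@16
  - 10.0.0.0/9 clear@9
  add 0.0.0.0/0 -> H2 at depth 0
  Q 73.100.210.9: descend 0 ; hops seen [H2] ; pick H2
  add 0.0.0.0/0 -> H0 at depth 0
  Q 31.224.2.223: descend 000 ; hops seen [H0] ; pick H0
  add 10.80.0.0/12 -> H3 at depth 12
  Q 10.80.150.35: descend 0000101001010 ; hops seen [H0,H3] ; pick H3
  add 0.0.0.0/0 -> H0 at depth 0
  add 0.0.0.0/0 -> H4 at depth 0
  Q 10.80.0.46: descend 0000101001010 ; hops seen [H4,H3] ; pick H3
  Q 10.80.2.16: descend 0000101001010 ; hops seen [H4,H3] ; pick H3
  Q 10.80.4.228: descend 0000101001010 ; hops seen [H4,H3] ; pick H3
  Q 10.81.183.45: descend 0000101001010 ; hops seen [H4,H3] ; pick H3
  Q 10.80.100.69: descend 0000101001010 ; hops seen [H4,H3] ; pick H3

== LOOKUPS ==
["H1","H2","H0","H3","H3","H3","H3","H3","H3"]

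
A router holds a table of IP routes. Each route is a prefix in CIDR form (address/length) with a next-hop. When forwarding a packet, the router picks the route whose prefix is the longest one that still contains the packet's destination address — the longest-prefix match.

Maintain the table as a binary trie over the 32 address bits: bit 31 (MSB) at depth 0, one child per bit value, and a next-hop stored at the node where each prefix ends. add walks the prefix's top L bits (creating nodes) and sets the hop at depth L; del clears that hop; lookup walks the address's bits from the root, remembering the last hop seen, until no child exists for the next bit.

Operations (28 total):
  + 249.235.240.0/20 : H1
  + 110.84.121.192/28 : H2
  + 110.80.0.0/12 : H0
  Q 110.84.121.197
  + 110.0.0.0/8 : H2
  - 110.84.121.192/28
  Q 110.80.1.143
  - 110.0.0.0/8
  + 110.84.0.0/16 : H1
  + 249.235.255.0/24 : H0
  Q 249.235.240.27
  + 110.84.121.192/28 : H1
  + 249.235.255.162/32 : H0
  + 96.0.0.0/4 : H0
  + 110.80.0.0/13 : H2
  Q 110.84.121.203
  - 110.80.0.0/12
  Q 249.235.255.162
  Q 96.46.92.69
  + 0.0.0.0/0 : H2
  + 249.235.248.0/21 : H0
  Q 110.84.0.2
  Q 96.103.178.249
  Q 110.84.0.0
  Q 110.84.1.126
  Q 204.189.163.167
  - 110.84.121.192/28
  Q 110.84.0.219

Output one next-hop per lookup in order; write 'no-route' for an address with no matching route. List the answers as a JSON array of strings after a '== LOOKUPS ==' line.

Process each operation:
  + 249.235.240.0/20 (H1) depth=20
  + 110.84.121.192/28 (H2) depth=28
  + 110.80.0.0/12 (H0) depth=12
  ? 110.84.121.197  path d0:-→d1:-→d2:-→d3:-→d4:-→d5:-→d6:-→d7:-→d8:-→d9:-→d10:-→d11:-→d12:H0→d13:-→d14:-→d15:-→d16:-→d17:-→d18:-→d19:-→d20:-→d21:-→d22:-→d23:-→d24:-→d25:-→d26:-→d27:-→d28:H2  best=H2
  + 110.0.0.0/8 (H2) depth=8
  - 110.84.121.192/28 clear@28
  ? 110.80.1.143  path d0:-→d1:-→d2:-→d3:-→d4:-→d5:-→d6:-→d7:-→d8:H2→d9:-→d10:-→d11:-→d12:H0→d13:-  best=H0
  - 110.0.0.0/8 clear@8
  + 110.84.0.0/16 (H1) depth=16
  + 249.235.255.0/24 (H0) depth=24
  ? 249.235.240.27  path d0:-→d1:-→d2:-→d3:-→d4:-→d5:-→d6:-→d7:-→d8:-→d9:-→d10:-→d11:-→d12:-→d13:-→d14:-→d15:-→d16:-→d17:-→d18:-→d19:-→d20:H1  best=H1
  + 110.84.121.192/28 (H1) depth=28
  + 249.235.255.162/32 (H0) depth=32
  + 96.0.0.0/4 (H0) depth=4
  + 110.80.0.0/13 (H2) depth=13
  ? 110.84.121.203  path d0:-→d1:-→d2:-→d3:-→d4:H0→d5:-→d6:-→d7:-→d8:-→d9:-→d10:-→d11:-→d12:H0→d13:H2→d14:-→d15:-→d16:H1→d17:-→d18:-→d19:-→d20:-→d21:-→d22:-→d23:-→d24:-→d25:-→d26:-→d27:-→d28:H1  best=H1
  - 110.80.0.0/12 clear@12
  ? 249.235.255.162  path d0:-→d1:-→d2:-→d3:-→d4:-→d5:-→d6:-→d7:-→d8:-→d9:-→d10:-→d11:-→d12:-→d13:-→d14:-→d15:-→d16:-→d17:-→d18:-→d19:-→d20:H1→d21:-→d22:-→d23:-→d24:H0→d25:-→d26:-→d27:-→d28:-→d29:-→d30:-→d31:-→d32:H0  best=H0
  ? 96.46.92.69  path d0:-→d1:-→d2:-→d3:-→d4:H0  best=H0
  + 0.0.0.0/0 (H2) depth=0
  + 249.235.248.0/21 (H0) depth=21
  ? 110.84.0.2  path d0:H2→d1:-→d2:-→d3:-→d4:H0→d5:-→d6:-→d7:-→d8:-→d9:-→d10:-→d11:-→d12:-→d13:H2→d14:-→d15:-→d16:H1→d17:-  best=H1
  ? 96.103.178.249  path d0:H2→d1:-→d2:-→d3:-→d4:H0  best=H0
  ? 110.84.0.0  path d0:H2→d1:-→d2:-→d3:-→d4:H0→d5:-→d6:-→d7:-→d8:-→d9:-→d10:-→d11:-→d12:-→d13:H2→d14:-→d15:-→d16:H1→d17:-  best=H1
  ? 110.84.1.126  path d0:H2→d1:-→d2:-→d3:-→d4:H0→d5:-→d6:-→d7:-→d8:-→d9:-→d10:-→d11:-→d12:-→d13:H2→d14:-→d15:-→d16:H1→d17:-  best=H1
  ? 204.189.163.167  path d0:H2→d1:-→d2:-  best=H2
  - 110.84.121.192/28 clear@28
  ? 110.84.0.219  path d0:H2→d1:-→d2:-→d3:-→d4:H0→d5:-→d6:-→d7:-→d8:-→d9:-→d10:-→d11:-→d12:-→d13:H2→d14:-→d15:-→d16:H1→d17:-  best=H1

== LOOKUPS ==
["H2","H0","H1","H1","H0","H0","H1","H0","H1","H1","H2","H1"]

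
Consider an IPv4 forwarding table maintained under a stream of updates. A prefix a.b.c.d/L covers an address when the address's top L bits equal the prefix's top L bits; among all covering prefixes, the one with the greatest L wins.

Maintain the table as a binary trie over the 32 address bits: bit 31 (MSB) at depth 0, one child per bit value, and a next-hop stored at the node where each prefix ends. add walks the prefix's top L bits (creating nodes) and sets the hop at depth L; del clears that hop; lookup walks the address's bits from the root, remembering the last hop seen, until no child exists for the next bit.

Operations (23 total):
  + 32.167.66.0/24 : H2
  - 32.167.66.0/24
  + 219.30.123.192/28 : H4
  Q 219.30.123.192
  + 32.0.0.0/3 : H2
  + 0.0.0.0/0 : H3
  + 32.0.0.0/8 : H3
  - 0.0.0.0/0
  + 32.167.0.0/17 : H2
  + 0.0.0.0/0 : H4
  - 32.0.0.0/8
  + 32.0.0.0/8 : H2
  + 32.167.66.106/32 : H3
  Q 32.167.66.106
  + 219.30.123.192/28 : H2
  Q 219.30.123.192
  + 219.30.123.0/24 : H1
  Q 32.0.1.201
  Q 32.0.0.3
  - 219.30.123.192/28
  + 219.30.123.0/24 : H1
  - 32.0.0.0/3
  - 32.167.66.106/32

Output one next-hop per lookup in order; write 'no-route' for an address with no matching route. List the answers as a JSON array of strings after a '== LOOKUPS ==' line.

Process each operation:
  add 32.167.66.0/24 -> H2 at depth 24
  del 32.167.66.0/24 (clear depth 24)
  add 219.30.123.192/28 -> H4 at depth 28
  ? 219.30.123.192  path d0:-→d1:-→d2:-→d3:-→d4:-→d5:-→d6:-→d7:-→d8:-→d9:-→d10:-→d11:-→d12:-→d13:-→d14:-→d15:-→d16:-→d17:-→d18:-→d19:-→d20:-→d21:-→d22:-→d23:-→d24:-→d25:-→d26:-→d27:-→d28:H4  best=H4
  add 32.0.0.0/3 -> H2 at depth 3
  add 0.0.0.0/0 -> H3 at depth 0
  add 32.0.0.0/8 -> H3 at depth 8
  del 0.0.0.0/0 (clear depth 0)
  add 32.167.0.0/17 -> H2 at depth 17
  add 0.0.0.0/0 -> H4 at depth 0
  del 32.0.0.0/8 (clear depth 8)
  add 32.0.0.0/8 -> H2 at depth 8
  add 32.167.66.106/32 -> H3 at depth 32
  ? 32.167.66.106  path d0:H4→d1:-→d2:-→d3:H2→d4:-→d5:-→d6:-→d7:-→d8:H2→d9:-→d10:-→d11:-→d12:-→d13:-→d14:-→d15:-→d16:-→d17:H2→d18:-→d19:-→d20:-→d21:-→d22:-→d23:-→d24:-→d25:-→d26:-→d27:-→d28:-→d29:-→d30:-→d31:-→d32:H3  best=H3
  add 219.30.123.192/28 -> H2 at depth 28
  ? 219.30.123.192  path d0:H4→d1:-→d2:-→d3:-→d4:-→d5:-→d6:-→d7:-→d8:-→d9:-→d10:-→d11:-→d12:-→d13:-→d14:-→d15:-→d16:-→d17:-→d18:-→d19:-→d20:-→d21:-→d22:-→d23:-→d24:-→d25:-→d26:-→d27:-→d28:H2  best=H2
  add 219.30.123.0/24 -> H1 at depth 24
  ? 32.0.1.201  path d0:H4→d1:-→d2:-→d3:H2→d4:-→d5:-→d6:-→d7:-→d8:H2  best=H2
  ? 32.0.0.3  path d0:H4→d1:-→d2:-→d3:H2→d4:-→d5:-→d6:-→d7:-→d8:H2  best=H2
  del 219.30.123.192/28 (clear depth 28)
  add 219.30.123.0/24 -> H1 at depth 24
  del 32.0.0.0/3 (clear depth 3)
  del 32.167.66.106/32 (clear depth 32)

== LOOKUPS ==
["H4","H3","H2","H2","H2"]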